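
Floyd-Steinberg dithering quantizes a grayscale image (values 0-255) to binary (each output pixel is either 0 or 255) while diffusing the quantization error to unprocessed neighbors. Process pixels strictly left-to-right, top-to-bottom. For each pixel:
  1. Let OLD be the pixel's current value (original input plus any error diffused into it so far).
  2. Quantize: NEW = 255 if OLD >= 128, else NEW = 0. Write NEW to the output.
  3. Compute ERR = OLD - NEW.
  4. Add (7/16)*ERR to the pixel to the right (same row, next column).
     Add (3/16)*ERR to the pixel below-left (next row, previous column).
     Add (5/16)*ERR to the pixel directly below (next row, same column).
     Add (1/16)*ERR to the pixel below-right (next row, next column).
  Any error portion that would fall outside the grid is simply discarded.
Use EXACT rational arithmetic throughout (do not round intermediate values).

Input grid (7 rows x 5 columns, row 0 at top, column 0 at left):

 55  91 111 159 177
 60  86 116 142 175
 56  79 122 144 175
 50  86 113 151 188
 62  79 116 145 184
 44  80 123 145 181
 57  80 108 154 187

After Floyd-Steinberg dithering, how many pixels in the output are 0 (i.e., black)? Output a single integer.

(0,0): OLD=55 → NEW=0, ERR=55
(0,1): OLD=1841/16 → NEW=0, ERR=1841/16
(0,2): OLD=41303/256 → NEW=255, ERR=-23977/256
(0,3): OLD=483425/4096 → NEW=0, ERR=483425/4096
(0,4): OLD=14983847/65536 → NEW=255, ERR=-1727833/65536
(1,0): OLD=25283/256 → NEW=0, ERR=25283/256
(1,1): OLD=309333/2048 → NEW=255, ERR=-212907/2048
(1,2): OLD=4624889/65536 → NEW=0, ERR=4624889/65536
(1,3): OLD=52156101/262144 → NEW=255, ERR=-14690619/262144
(1,4): OLD=627551407/4194304 → NEW=255, ERR=-441996113/4194304
(2,0): OLD=2207607/32768 → NEW=0, ERR=2207607/32768
(2,1): OLD=100025997/1048576 → NEW=0, ERR=100025997/1048576
(2,2): OLD=2831697639/16777216 → NEW=255, ERR=-1446492441/16777216
(2,3): OLD=19708278725/268435456 → NEW=0, ERR=19708278725/268435456
(2,4): OLD=733095277859/4294967296 → NEW=255, ERR=-362121382621/4294967296
(3,0): OLD=1492155911/16777216 → NEW=0, ERR=1492155911/16777216
(3,1): OLD=19161718907/134217728 → NEW=255, ERR=-15063801733/134217728
(3,2): OLD=243450176313/4294967296 → NEW=0, ERR=243450176313/4294967296
(3,3): OLD=1525098538321/8589934592 → NEW=255, ERR=-665334782639/8589934592
(3,4): OLD=18190630867253/137438953472 → NEW=255, ERR=-16856302268107/137438953472
(4,0): OLD=147638817417/2147483648 → NEW=0, ERR=147638817417/2147483648
(4,1): OLD=6197916270857/68719476736 → NEW=0, ERR=6197916270857/68719476736
(4,2): OLD=166724075552423/1099511627776 → NEW=255, ERR=-113651389530457/1099511627776
(4,3): OLD=987264979539721/17592186044416 → NEW=0, ERR=987264979539721/17592186044416
(4,4): OLD=46551611485105599/281474976710656 → NEW=255, ERR=-25224507576111681/281474976710656
(5,0): OLD=90594471221435/1099511627776 → NEW=0, ERR=90594471221435/1099511627776
(5,1): OLD=1136003194849009/8796093022208 → NEW=255, ERR=-1107000525814031/8796093022208
(5,2): OLD=14579765115536249/281474976710656 → NEW=0, ERR=14579765115536249/281474976710656
(5,3): OLD=182323305423130327/1125899906842624 → NEW=255, ERR=-104781170821738793/1125899906842624
(5,4): OLD=2085832741632376077/18014398509481984 → NEW=0, ERR=2085832741632376077/18014398509481984
(6,0): OLD=8324814107669003/140737488355328 → NEW=0, ERR=8324814107669003/140737488355328
(6,1): OLD=366646763546056869/4503599627370496 → NEW=0, ERR=366646763546056869/4503599627370496
(6,2): OLD=9690970391083865703/72057594037927936 → NEW=255, ERR=-8683716088587757977/72057594037927936
(6,3): OLD=111996337195549507373/1152921504606846976 → NEW=0, ERR=111996337195549507373/1152921504606846976
(6,4): OLD=4793686060553432524411/18446744073709551616 → NEW=255, ERR=89766321757496862331/18446744073709551616
Output grid:
  Row 0: ..#.#  (3 black, running=3)
  Row 1: .#.##  (2 black, running=5)
  Row 2: ..#.#  (3 black, running=8)
  Row 3: .#.##  (2 black, running=10)
  Row 4: ..#.#  (3 black, running=13)
  Row 5: .#.#.  (3 black, running=16)
  Row 6: ..#.#  (3 black, running=19)

Answer: 19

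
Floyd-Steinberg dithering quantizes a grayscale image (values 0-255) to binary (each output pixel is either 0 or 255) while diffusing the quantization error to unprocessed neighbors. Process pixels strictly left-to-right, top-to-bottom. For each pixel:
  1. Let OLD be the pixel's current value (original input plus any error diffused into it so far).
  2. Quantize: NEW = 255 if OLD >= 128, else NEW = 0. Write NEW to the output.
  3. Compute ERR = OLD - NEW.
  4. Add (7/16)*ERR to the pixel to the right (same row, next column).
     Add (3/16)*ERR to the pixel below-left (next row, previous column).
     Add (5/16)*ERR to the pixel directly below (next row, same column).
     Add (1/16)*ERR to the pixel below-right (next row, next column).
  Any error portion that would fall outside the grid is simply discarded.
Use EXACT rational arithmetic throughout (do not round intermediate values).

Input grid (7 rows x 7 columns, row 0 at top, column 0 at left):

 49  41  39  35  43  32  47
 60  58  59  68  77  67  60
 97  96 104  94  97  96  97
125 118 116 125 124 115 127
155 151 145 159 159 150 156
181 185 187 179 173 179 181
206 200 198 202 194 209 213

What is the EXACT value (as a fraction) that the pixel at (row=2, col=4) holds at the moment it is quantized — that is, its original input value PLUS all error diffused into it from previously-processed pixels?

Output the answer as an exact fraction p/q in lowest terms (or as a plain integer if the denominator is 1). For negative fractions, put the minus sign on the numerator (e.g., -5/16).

(0,0): OLD=49 → NEW=0, ERR=49
(0,1): OLD=999/16 → NEW=0, ERR=999/16
(0,2): OLD=16977/256 → NEW=0, ERR=16977/256
(0,3): OLD=262199/4096 → NEW=0, ERR=262199/4096
(0,4): OLD=4653441/65536 → NEW=0, ERR=4653441/65536
(0,5): OLD=66128519/1048576 → NEW=0, ERR=66128519/1048576
(0,6): OLD=1251428785/16777216 → NEW=0, ERR=1251428785/16777216
(1,0): OLD=22277/256 → NEW=0, ERR=22277/256
(1,1): OLD=268451/2048 → NEW=255, ERR=-253789/2048
(1,2): OLD=2714079/65536 → NEW=0, ERR=2714079/65536
(1,3): OLD=32396019/262144 → NEW=0, ERR=32396019/262144
(1,4): OLD=2836717945/16777216 → NEW=255, ERR=-1441472135/16777216
(1,5): OLD=9065359689/134217728 → NEW=0, ERR=9065359689/134217728
(1,6): OLD=250828138535/2147483648 → NEW=0, ERR=250828138535/2147483648
(2,0): OLD=3308209/32768 → NEW=0, ERR=3308209/32768
(2,1): OLD=120217131/1048576 → NEW=0, ERR=120217131/1048576
(2,2): OLD=3062288961/16777216 → NEW=255, ERR=-1215901119/16777216
(2,3): OLD=11729369465/134217728 → NEW=0, ERR=11729369465/134217728
(2,4): OLD=138267727753/1073741824 → NEW=255, ERR=-135536437367/1073741824
Target (2,4): original=97, with diffused error = 138267727753/1073741824

Answer: 138267727753/1073741824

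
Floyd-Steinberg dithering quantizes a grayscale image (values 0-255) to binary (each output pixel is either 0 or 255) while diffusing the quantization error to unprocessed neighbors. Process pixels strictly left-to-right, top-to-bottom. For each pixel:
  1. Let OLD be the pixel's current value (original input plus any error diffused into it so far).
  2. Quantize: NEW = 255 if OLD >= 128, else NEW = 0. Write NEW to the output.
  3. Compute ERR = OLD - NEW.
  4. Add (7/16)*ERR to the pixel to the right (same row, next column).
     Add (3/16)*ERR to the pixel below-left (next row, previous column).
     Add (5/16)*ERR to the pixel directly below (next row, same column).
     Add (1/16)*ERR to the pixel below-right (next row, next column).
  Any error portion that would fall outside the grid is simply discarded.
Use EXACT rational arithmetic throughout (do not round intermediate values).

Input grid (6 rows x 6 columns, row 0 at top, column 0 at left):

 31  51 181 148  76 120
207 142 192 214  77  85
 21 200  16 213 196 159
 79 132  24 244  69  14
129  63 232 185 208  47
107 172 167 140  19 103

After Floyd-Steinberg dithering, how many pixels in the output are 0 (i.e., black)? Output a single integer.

(0,0): OLD=31 → NEW=0, ERR=31
(0,1): OLD=1033/16 → NEW=0, ERR=1033/16
(0,2): OLD=53567/256 → NEW=255, ERR=-11713/256
(0,3): OLD=524217/4096 → NEW=0, ERR=524217/4096
(0,4): OLD=8650255/65536 → NEW=255, ERR=-8061425/65536
(0,5): OLD=69399145/1048576 → NEW=0, ERR=69399145/1048576
(1,0): OLD=58571/256 → NEW=255, ERR=-6709/256
(1,1): OLD=295053/2048 → NEW=255, ERR=-227187/2048
(1,2): OLD=10302353/65536 → NEW=255, ERR=-6409327/65536
(1,3): OLD=48571133/262144 → NEW=255, ERR=-18275587/262144
(1,4): OLD=477612183/16777216 → NEW=0, ERR=477612183/16777216
(1,5): OLD=29648505841/268435456 → NEW=0, ERR=29648505841/268435456
(2,0): OLD=-261793/32768 → NEW=0, ERR=-261793/32768
(2,1): OLD=148754693/1048576 → NEW=255, ERR=-118632187/1048576
(2,2): OLD=-1410362801/16777216 → NEW=0, ERR=-1410362801/16777216
(2,3): OLD=20624036759/134217728 → NEW=255, ERR=-13601483881/134217728
(2,4): OLD=759833106757/4294967296 → NEW=255, ERR=-335383553723/4294967296
(2,5): OLD=11072861111091/68719476736 → NEW=255, ERR=-6450605456589/68719476736
(3,0): OLD=927616623/16777216 → NEW=0, ERR=927616623/16777216
(3,1): OLD=14035547587/134217728 → NEW=0, ERR=14035547587/134217728
(3,2): OLD=18692278521/1073741824 → NEW=0, ERR=18692278521/1073741824
(3,3): OLD=13747495162987/68719476736 → NEW=255, ERR=-3775971404693/68719476736
(3,4): OLD=-1855978965493/549755813888 → NEW=0, ERR=-1855978965493/549755813888
(3,5): OLD=-190799863587643/8796093022208 → NEW=0, ERR=-190799863587643/8796093022208
(4,0): OLD=356236698273/2147483648 → NEW=255, ERR=-191371631967/2147483648
(4,1): OLD=2178794499245/34359738368 → NEW=0, ERR=2178794499245/34359738368
(4,2): OLD=287429635910647/1099511627776 → NEW=255, ERR=7054170827767/1099511627776
(4,3): OLD=3009860921048435/17592186044416 → NEW=255, ERR=-1476146520277645/17592186044416
(4,4): OLD=45805365018266787/281474976710656 → NEW=255, ERR=-25970754042950493/281474976710656
(4,5): OLD=-1604335218595435/4503599627370496 → NEW=0, ERR=-1604335218595435/4503599627370496
(5,0): OLD=50050525026391/549755813888 → NEW=0, ERR=50050525026391/549755813888
(5,1): OLD=3998350706804423/17592186044416 → NEW=255, ERR=-487656734521657/17592186044416
(5,2): OLD=20422080429014909/140737488355328 → NEW=255, ERR=-15465979101593731/140737488355328
(5,3): OLD=219782124390402479/4503599627370496 → NEW=0, ERR=219782124390402479/4503599627370496
(5,4): OLD=55900289896318159/9007199254740992 → NEW=0, ERR=55900289896318159/9007199254740992
(5,5): OLD=14388058919527011803/144115188075855872 → NEW=0, ERR=14388058919527011803/144115188075855872
Output grid:
  Row 0: ..#.#.  (4 black, running=4)
  Row 1: ####..  (2 black, running=6)
  Row 2: .#.###  (2 black, running=8)
  Row 3: ...#..  (5 black, running=13)
  Row 4: #.###.  (2 black, running=15)
  Row 5: .##...  (4 black, running=19)

Answer: 19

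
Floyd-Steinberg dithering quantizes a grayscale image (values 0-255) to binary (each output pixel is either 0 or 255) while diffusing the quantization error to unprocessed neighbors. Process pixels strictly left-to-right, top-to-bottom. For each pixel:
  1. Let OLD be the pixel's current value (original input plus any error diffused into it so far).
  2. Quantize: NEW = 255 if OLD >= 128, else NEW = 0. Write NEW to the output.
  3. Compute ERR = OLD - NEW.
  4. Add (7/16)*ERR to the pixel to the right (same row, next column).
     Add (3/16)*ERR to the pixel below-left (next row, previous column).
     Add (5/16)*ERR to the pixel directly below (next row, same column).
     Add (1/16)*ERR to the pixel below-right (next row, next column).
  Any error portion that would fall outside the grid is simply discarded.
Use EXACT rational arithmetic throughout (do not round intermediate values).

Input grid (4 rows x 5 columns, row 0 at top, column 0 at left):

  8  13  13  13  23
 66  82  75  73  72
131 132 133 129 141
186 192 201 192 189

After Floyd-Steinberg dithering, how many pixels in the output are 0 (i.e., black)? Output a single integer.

(0,0): OLD=8 → NEW=0, ERR=8
(0,1): OLD=33/2 → NEW=0, ERR=33/2
(0,2): OLD=647/32 → NEW=0, ERR=647/32
(0,3): OLD=11185/512 → NEW=0, ERR=11185/512
(0,4): OLD=266711/8192 → NEW=0, ERR=266711/8192
(1,0): OLD=2291/32 → NEW=0, ERR=2291/32
(1,1): OLD=31429/256 → NEW=0, ERR=31429/256
(1,2): OLD=1148169/8192 → NEW=255, ERR=-940791/8192
(1,3): OLD=1210821/32768 → NEW=0, ERR=1210821/32768
(1,4): OLD=52274543/524288 → NEW=0, ERR=52274543/524288
(2,0): OLD=722503/4096 → NEW=255, ERR=-321977/4096
(2,1): OLD=15586589/131072 → NEW=0, ERR=15586589/131072
(2,2): OLD=343385559/2097152 → NEW=255, ERR=-191388201/2097152
(2,3): OLD=3762719061/33554432 → NEW=0, ERR=3762719061/33554432
(2,4): OLD=120005566483/536870912 → NEW=255, ERR=-16896516077/536870912
(3,0): OLD=385313719/2097152 → NEW=255, ERR=-149460041/2097152
(3,1): OLD=2952070475/16777216 → NEW=255, ERR=-1326119605/16777216
(3,2): OLD=89312646729/536870912 → NEW=255, ERR=-47589435831/536870912
(3,3): OLD=189684248505/1073741824 → NEW=255, ERR=-84119916615/1073741824
(3,4): OLD=2609597708653/17179869184 → NEW=255, ERR=-1771268933267/17179869184
Output grid:
  Row 0: .....  (5 black, running=5)
  Row 1: ..#..  (4 black, running=9)
  Row 2: #.#.#  (2 black, running=11)
  Row 3: #####  (0 black, running=11)

Answer: 11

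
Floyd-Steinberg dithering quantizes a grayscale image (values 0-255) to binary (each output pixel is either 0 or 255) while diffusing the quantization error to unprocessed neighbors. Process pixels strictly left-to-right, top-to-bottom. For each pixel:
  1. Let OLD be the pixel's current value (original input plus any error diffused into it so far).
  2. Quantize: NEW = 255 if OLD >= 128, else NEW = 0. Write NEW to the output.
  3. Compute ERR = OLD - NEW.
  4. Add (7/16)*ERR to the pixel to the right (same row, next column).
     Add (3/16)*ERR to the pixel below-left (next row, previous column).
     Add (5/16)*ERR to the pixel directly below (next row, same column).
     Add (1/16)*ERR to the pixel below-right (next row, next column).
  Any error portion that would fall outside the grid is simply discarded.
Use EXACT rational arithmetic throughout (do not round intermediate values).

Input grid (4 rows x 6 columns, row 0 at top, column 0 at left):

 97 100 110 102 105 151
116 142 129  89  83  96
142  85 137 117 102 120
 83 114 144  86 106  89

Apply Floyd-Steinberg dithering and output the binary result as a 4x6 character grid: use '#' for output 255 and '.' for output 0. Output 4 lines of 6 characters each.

(0,0): OLD=97 → NEW=0, ERR=97
(0,1): OLD=2279/16 → NEW=255, ERR=-1801/16
(0,2): OLD=15553/256 → NEW=0, ERR=15553/256
(0,3): OLD=526663/4096 → NEW=255, ERR=-517817/4096
(0,4): OLD=3256561/65536 → NEW=0, ERR=3256561/65536
(0,5): OLD=181130903/1048576 → NEW=255, ERR=-86255977/1048576
(1,0): OLD=32053/256 → NEW=0, ERR=32053/256
(1,1): OLD=366707/2048 → NEW=255, ERR=-155533/2048
(1,2): OLD=5506415/65536 → NEW=0, ERR=5506415/65536
(1,3): OLD=26048515/262144 → NEW=0, ERR=26048515/262144
(1,4): OLD=1991063145/16777216 → NEW=0, ERR=1991063145/16777216
(1,5): OLD=33640447247/268435456 → NEW=0, ERR=33640447247/268435456
(2,0): OLD=5468577/32768 → NEW=255, ERR=-2887263/32768
(2,1): OLD=48546811/1048576 → NEW=0, ERR=48546811/1048576
(2,2): OLD=3311768753/16777216 → NEW=255, ERR=-966421327/16777216
(2,3): OLD=20180177769/134217728 → NEW=255, ERR=-14045342871/134217728
(2,4): OLD=528331936699/4294967296 → NEW=0, ERR=528331936699/4294967296
(2,5): OLD=15145608710093/68719476736 → NEW=255, ERR=-2377857857587/68719476736
(3,0): OLD=1076187281/16777216 → NEW=0, ERR=1076187281/16777216
(3,1): OLD=18820577597/134217728 → NEW=255, ERR=-15404943043/134217728
(3,2): OLD=63412077063/1073741824 → NEW=0, ERR=63412077063/1073741824
(3,3): OLD=6775750248085/68719476736 → NEW=0, ERR=6775750248085/68719476736
(3,4): OLD=95960125047029/549755813888 → NEW=255, ERR=-44227607494411/549755813888
(3,5): OLD=445771200109627/8796093022208 → NEW=0, ERR=445771200109627/8796093022208
Row 0: .#.#.#
Row 1: .#....
Row 2: #.##.#
Row 3: .#..#.

Answer: .#.#.#
.#....
#.##.#
.#..#.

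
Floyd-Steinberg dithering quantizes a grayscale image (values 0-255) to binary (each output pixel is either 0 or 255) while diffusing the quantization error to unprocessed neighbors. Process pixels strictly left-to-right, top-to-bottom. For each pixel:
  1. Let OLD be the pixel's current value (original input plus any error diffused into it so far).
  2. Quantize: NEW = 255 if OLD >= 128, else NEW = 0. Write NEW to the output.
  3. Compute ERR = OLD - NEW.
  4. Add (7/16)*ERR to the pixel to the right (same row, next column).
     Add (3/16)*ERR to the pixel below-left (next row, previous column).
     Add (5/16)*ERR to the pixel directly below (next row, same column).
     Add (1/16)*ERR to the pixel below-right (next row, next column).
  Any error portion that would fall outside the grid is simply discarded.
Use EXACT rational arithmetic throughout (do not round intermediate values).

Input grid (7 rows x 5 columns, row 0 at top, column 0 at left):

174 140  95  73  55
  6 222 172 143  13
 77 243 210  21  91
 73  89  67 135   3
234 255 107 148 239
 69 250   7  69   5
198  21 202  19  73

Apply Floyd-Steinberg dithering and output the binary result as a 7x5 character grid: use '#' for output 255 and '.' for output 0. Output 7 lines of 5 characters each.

(0,0): OLD=174 → NEW=255, ERR=-81
(0,1): OLD=1673/16 → NEW=0, ERR=1673/16
(0,2): OLD=36031/256 → NEW=255, ERR=-29249/256
(0,3): OLD=94265/4096 → NEW=0, ERR=94265/4096
(0,4): OLD=4264335/65536 → NEW=0, ERR=4264335/65536
(1,0): OLD=75/256 → NEW=0, ERR=75/256
(1,1): OLD=467597/2048 → NEW=255, ERR=-54643/2048
(1,2): OLD=8878353/65536 → NEW=255, ERR=-7833327/65536
(1,3): OLD=26989885/262144 → NEW=0, ERR=26989885/262144
(1,4): OLD=334774807/4194304 → NEW=0, ERR=334774807/4194304
(2,0): OLD=2362207/32768 → NEW=0, ERR=2362207/32768
(2,1): OLD=255651205/1048576 → NEW=255, ERR=-11735675/1048576
(2,2): OLD=3110300879/16777216 → NEW=255, ERR=-1167889201/16777216
(2,3): OLD=8110649341/268435456 → NEW=0, ERR=8110649341/268435456
(2,4): OLD=582382149803/4294967296 → NEW=255, ERR=-512834510677/4294967296
(3,0): OLD=1567482863/16777216 → NEW=0, ERR=1567482863/16777216
(3,1): OLD=15815032003/134217728 → NEW=0, ERR=15815032003/134217728
(3,2): OLD=437069736017/4294967296 → NEW=0, ERR=437069736017/4294967296
(3,3): OLD=1393498286409/8589934592 → NEW=255, ERR=-796935034551/8589934592
(3,4): OLD=-10035032709299/137438953472 → NEW=0, ERR=-10035032709299/137438953472
(4,0): OLD=612655584161/2147483648 → NEW=255, ERR=65047253921/2147483648
(4,1): OLD=22677018064033/68719476736 → NEW=255, ERR=5153551496353/68719476736
(4,2): OLD=177659039084175/1099511627776 → NEW=255, ERR=-102716425998705/1099511627776
(4,3): OLD=1245639197867169/17592186044416 → NEW=0, ERR=1245639197867169/17592186044416
(4,4): OLD=67937449934205159/281474976710656 → NEW=255, ERR=-3838669127012121/281474976710656
(5,0): OLD=101734517432963/1099511627776 → NEW=0, ERR=101734517432963/1099511627776
(5,1): OLD=2623813584427209/8796093022208 → NEW=255, ERR=380809863764169/8796093022208
(5,2): OLD=4140575626444433/281474976710656 → NEW=0, ERR=4140575626444433/281474976710656
(5,3): OLD=100393031766585983/1125899906842624 → NEW=0, ERR=100393031766585983/1125899906842624
(5,4): OLD=795770741036768197/18014398509481984 → NEW=0, ERR=795770741036768197/18014398509481984
(6,0): OLD=33077832982965971/140737488355328 → NEW=255, ERR=-2810226547642669/140737488355328
(6,1): OLD=154627762052221917/4503599627370496 → NEW=0, ERR=154627762052221917/4503599627370496
(6,2): OLD=17368965411588837455/72057594037927936 → NEW=255, ERR=-1005721068082786225/72057594037927936
(6,3): OLD=57600467529069096741/1152921504606846976 → NEW=0, ERR=57600467529069096741/1152921504606846976
(6,4): OLD=2107264691745030814787/18446744073709551616 → NEW=0, ERR=2107264691745030814787/18446744073709551616
Row 0: #.#..
Row 1: .##..
Row 2: .##.#
Row 3: ...#.
Row 4: ###.#
Row 5: .#...
Row 6: #.#..

Answer: #.#..
.##..
.##.#
...#.
###.#
.#...
#.#..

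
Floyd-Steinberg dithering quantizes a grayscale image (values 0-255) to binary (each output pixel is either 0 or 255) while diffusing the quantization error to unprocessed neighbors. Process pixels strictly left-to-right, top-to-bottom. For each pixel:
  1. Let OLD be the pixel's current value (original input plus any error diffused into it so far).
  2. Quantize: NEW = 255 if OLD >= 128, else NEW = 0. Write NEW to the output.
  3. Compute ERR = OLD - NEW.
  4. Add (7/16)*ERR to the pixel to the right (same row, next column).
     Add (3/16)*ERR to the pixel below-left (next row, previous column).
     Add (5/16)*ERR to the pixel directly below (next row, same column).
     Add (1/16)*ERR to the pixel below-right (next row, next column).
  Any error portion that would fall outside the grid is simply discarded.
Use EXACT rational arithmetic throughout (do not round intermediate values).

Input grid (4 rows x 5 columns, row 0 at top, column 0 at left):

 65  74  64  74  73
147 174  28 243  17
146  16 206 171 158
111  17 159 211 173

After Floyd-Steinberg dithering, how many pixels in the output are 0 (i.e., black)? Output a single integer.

(0,0): OLD=65 → NEW=0, ERR=65
(0,1): OLD=1639/16 → NEW=0, ERR=1639/16
(0,2): OLD=27857/256 → NEW=0, ERR=27857/256
(0,3): OLD=498103/4096 → NEW=0, ERR=498103/4096
(0,4): OLD=8270849/65536 → NEW=0, ERR=8270849/65536
(1,0): OLD=47749/256 → NEW=255, ERR=-17531/256
(1,1): OLD=410659/2048 → NEW=255, ERR=-111581/2048
(1,2): OLD=4415327/65536 → NEW=0, ERR=4415327/65536
(1,3): OLD=89375859/262144 → NEW=255, ERR=22529139/262144
(1,4): OLD=426302713/4194304 → NEW=0, ERR=426302713/4194304
(2,0): OLD=3748145/32768 → NEW=0, ERR=3748145/32768
(2,1): OLD=60156331/1048576 → NEW=0, ERR=60156331/1048576
(2,2): OLD=4443647169/16777216 → NEW=255, ERR=165457089/16777216
(2,3): OLD=60515943347/268435456 → NEW=255, ERR=-7935097933/268435456
(2,4): OLD=782545853733/4294967296 → NEW=255, ERR=-312670806747/4294967296
(3,0): OLD=2642443169/16777216 → NEW=255, ERR=-1635746911/16777216
(3,1): OLD=170551181/134217728 → NEW=0, ERR=170551181/134217728
(3,2): OLD=690118810655/4294967296 → NEW=255, ERR=-405097849825/4294967296
(3,3): OLD=1266707675303/8589934592 → NEW=255, ERR=-923725645657/8589934592
(3,4): OLD=13930228229731/137438953472 → NEW=0, ERR=13930228229731/137438953472
Output grid:
  Row 0: .....  (5 black, running=5)
  Row 1: ##.#.  (2 black, running=7)
  Row 2: ..###  (2 black, running=9)
  Row 3: #.##.  (2 black, running=11)

Answer: 11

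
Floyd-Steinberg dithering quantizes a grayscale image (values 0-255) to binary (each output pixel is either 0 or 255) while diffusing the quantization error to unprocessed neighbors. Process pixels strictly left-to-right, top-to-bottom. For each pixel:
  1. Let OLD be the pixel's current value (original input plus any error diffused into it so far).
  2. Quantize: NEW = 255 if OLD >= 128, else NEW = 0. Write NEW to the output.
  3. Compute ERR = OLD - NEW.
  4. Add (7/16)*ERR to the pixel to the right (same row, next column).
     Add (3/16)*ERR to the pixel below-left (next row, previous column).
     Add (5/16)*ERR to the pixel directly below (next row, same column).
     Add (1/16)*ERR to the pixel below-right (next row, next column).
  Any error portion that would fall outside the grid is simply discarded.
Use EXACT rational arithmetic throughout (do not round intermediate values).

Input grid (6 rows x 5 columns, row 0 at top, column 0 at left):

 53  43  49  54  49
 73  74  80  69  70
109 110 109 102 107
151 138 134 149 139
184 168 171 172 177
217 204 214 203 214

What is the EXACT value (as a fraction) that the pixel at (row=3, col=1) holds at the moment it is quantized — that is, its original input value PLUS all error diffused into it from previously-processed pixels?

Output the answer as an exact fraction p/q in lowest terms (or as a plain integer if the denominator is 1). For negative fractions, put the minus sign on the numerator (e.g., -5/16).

(0,0): OLD=53 → NEW=0, ERR=53
(0,1): OLD=1059/16 → NEW=0, ERR=1059/16
(0,2): OLD=19957/256 → NEW=0, ERR=19957/256
(0,3): OLD=360883/4096 → NEW=0, ERR=360883/4096
(0,4): OLD=5737445/65536 → NEW=0, ERR=5737445/65536
(1,0): OLD=26105/256 → NEW=0, ERR=26105/256
(1,1): OLD=321999/2048 → NEW=255, ERR=-200241/2048
(1,2): OLD=5389819/65536 → NEW=0, ERR=5389819/65536
(1,3): OLD=40318111/262144 → NEW=255, ERR=-26528609/262144
(1,4): OLD=245746429/4194304 → NEW=0, ERR=245746429/4194304
(2,0): OLD=4015189/32768 → NEW=0, ERR=4015189/32768
(2,1): OLD=162369783/1048576 → NEW=255, ERR=-105017097/1048576
(2,2): OLD=1103915685/16777216 → NEW=0, ERR=1103915685/16777216
(2,3): OLD=30947422239/268435456 → NEW=0, ERR=30947422239/268435456
(2,4): OLD=727667018009/4294967296 → NEW=255, ERR=-367549642471/4294967296
(3,0): OLD=2860738565/16777216 → NEW=255, ERR=-1417451515/16777216
(3,1): OLD=12044044193/134217728 → NEW=0, ERR=12044044193/134217728
Target (3,1): original=138, with diffused error = 12044044193/134217728

Answer: 12044044193/134217728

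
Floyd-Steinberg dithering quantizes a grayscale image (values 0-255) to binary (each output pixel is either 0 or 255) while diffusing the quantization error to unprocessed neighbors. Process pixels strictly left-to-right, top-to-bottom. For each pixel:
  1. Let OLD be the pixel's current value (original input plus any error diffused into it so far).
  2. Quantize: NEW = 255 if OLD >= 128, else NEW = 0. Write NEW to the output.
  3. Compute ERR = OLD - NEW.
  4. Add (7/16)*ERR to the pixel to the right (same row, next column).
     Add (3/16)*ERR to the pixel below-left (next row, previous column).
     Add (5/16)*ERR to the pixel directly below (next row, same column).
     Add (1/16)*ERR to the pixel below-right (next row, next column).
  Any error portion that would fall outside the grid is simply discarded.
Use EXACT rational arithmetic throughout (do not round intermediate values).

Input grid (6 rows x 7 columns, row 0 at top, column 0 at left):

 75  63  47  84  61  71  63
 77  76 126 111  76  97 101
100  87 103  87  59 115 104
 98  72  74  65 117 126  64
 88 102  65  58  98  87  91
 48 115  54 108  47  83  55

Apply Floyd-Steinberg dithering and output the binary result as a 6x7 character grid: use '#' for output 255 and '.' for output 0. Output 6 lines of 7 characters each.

(0,0): OLD=75 → NEW=0, ERR=75
(0,1): OLD=1533/16 → NEW=0, ERR=1533/16
(0,2): OLD=22763/256 → NEW=0, ERR=22763/256
(0,3): OLD=503405/4096 → NEW=0, ERR=503405/4096
(0,4): OLD=7521531/65536 → NEW=0, ERR=7521531/65536
(0,5): OLD=127099613/1048576 → NEW=0, ERR=127099613/1048576
(0,6): OLD=1946661899/16777216 → NEW=0, ERR=1946661899/16777216
(1,0): OLD=30311/256 → NEW=0, ERR=30311/256
(1,1): OLD=366801/2048 → NEW=255, ERR=-155439/2048
(1,2): OLD=9805093/65536 → NEW=255, ERR=-6906587/65536
(1,3): OLD=34177537/262144 → NEW=255, ERR=-32669183/262144
(1,4): OLD=1472224291/16777216 → NEW=0, ERR=1472224291/16777216
(1,5): OLD=27138637971/134217728 → NEW=255, ERR=-7086882669/134217728
(1,6): OLD=261422896189/2147483648 → NEW=0, ERR=261422896189/2147483648
(2,0): OLD=4022923/32768 → NEW=0, ERR=4022923/32768
(2,1): OLD=109716649/1048576 → NEW=0, ERR=109716649/1048576
(2,2): OLD=1471927867/16777216 → NEW=0, ERR=1471927867/16777216
(2,3): OLD=12925913891/134217728 → NEW=0, ERR=12925913891/134217728
(2,4): OLD=119042317203/1073741824 → NEW=0, ERR=119042317203/1073741824
(2,5): OLD=6023725137457/34359738368 → NEW=255, ERR=-2738008146383/34359738368
(2,6): OLD=57108137351527/549755813888 → NEW=0, ERR=57108137351527/549755813888
(3,0): OLD=2616984795/16777216 → NEW=255, ERR=-1661205285/16777216
(3,1): OLD=11475883967/134217728 → NEW=0, ERR=11475883967/134217728
(3,2): OLD=175471782573/1073741824 → NEW=255, ERR=-98332382547/1073741824
(3,3): OLD=349182927467/4294967296 → NEW=0, ERR=349182927467/4294967296
(3,4): OLD=98017454432475/549755813888 → NEW=255, ERR=-42170278108965/549755813888
(3,5): OLD=413174600393665/4398046511104 → NEW=0, ERR=413174600393665/4398046511104
(3,6): OLD=9329682281450207/70368744177664 → NEW=255, ERR=-8614347483854113/70368744177664
(4,0): OLD=156958001525/2147483648 → NEW=0, ERR=156958001525/2147483648
(4,1): OLD=4718841469809/34359738368 → NEW=255, ERR=-4042891814031/34359738368
(4,2): OLD=3018920551743/549755813888 → NEW=0, ERR=3018920551743/549755813888
(4,3): OLD=288962949269093/4398046511104 → NEW=0, ERR=288962949269093/4398046511104
(4,4): OLD=4414576784421663/35184372088832 → NEW=0, ERR=4414576784421663/35184372088832
(4,5): OLD=161570496859194911/1125899906842624 → NEW=255, ERR=-125533979385674209/1125899906842624
(4,6): OLD=177197307655590281/18014398509481984 → NEW=0, ERR=177197307655590281/18014398509481984
(5,0): OLD=26816243746531/549755813888 → NEW=0, ERR=26816243746531/549755813888
(5,1): OLD=462535534351393/4398046511104 → NEW=0, ERR=462535534351393/4398046511104
(5,2): OLD=3753908221867319/35184372088832 → NEW=0, ERR=3753908221867319/35184372088832
(5,3): OLD=56035705880956595/281474976710656 → NEW=255, ERR=-15740413180260685/281474976710656
(5,4): OLD=809650023261685329/18014398509481984 → NEW=0, ERR=809650023261685329/18014398509481984
(5,5): OLD=11169904134580298817/144115188075855872 → NEW=0, ERR=11169904134580298817/144115188075855872
(5,6): OLD=196030237393672571567/2305843009213693952 → NEW=0, ERR=196030237393672571567/2305843009213693952
Row 0: .......
Row 1: .###.#.
Row 2: .....#.
Row 3: #.#.#.#
Row 4: .#...#.
Row 5: ...#...

Answer: .......
.###.#.
.....#.
#.#.#.#
.#...#.
...#...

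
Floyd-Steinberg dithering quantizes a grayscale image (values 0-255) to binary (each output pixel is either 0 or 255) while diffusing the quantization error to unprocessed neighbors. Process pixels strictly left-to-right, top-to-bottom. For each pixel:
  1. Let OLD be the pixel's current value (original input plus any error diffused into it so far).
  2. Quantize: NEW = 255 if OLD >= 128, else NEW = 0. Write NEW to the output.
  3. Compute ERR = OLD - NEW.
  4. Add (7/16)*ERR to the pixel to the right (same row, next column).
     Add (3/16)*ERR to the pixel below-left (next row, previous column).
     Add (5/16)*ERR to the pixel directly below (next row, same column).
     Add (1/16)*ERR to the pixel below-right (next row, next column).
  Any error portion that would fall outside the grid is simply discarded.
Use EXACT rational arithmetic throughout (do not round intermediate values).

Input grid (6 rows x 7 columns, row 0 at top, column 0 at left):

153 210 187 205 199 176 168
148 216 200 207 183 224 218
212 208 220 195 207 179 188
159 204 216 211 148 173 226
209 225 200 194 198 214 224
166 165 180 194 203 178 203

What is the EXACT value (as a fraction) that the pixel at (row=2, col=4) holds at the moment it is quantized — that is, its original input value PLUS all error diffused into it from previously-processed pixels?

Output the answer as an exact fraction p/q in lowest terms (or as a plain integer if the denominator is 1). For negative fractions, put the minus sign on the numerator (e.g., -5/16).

Answer: 110928308573/536870912

Derivation:
(0,0): OLD=153 → NEW=255, ERR=-102
(0,1): OLD=1323/8 → NEW=255, ERR=-717/8
(0,2): OLD=18917/128 → NEW=255, ERR=-13723/128
(0,3): OLD=323779/2048 → NEW=255, ERR=-198461/2048
(0,4): OLD=5131605/32768 → NEW=255, ERR=-3224235/32768
(0,5): OLD=69705043/524288 → NEW=255, ERR=-63988397/524288
(0,6): OLD=961367365/8388608 → NEW=0, ERR=961367365/8388608
(1,0): OLD=12713/128 → NEW=0, ERR=12713/128
(1,1): OLD=209887/1024 → NEW=255, ERR=-51233/1024
(1,2): OLD=3959563/32768 → NEW=0, ERR=3959563/32768
(1,3): OLD=26795471/131072 → NEW=255, ERR=-6627889/131072
(1,4): OLD=848824365/8388608 → NEW=0, ERR=848824365/8388608
(1,5): OLD=16473083901/67108864 → NEW=255, ERR=-639676419/67108864
(1,6): OLD=259862162483/1073741824 → NEW=255, ERR=-13942002637/1073741824
(2,0): OLD=3828229/16384 → NEW=255, ERR=-349691/16384
(2,1): OLD=111092167/524288 → NEW=255, ERR=-22601273/524288
(2,2): OLD=1898283925/8388608 → NEW=255, ERR=-240811115/8388608
(2,3): OLD=12962987949/67108864 → NEW=255, ERR=-4149772371/67108864
(2,4): OLD=110928308573/536870912 → NEW=255, ERR=-25973773987/536870912
Target (2,4): original=207, with diffused error = 110928308573/536870912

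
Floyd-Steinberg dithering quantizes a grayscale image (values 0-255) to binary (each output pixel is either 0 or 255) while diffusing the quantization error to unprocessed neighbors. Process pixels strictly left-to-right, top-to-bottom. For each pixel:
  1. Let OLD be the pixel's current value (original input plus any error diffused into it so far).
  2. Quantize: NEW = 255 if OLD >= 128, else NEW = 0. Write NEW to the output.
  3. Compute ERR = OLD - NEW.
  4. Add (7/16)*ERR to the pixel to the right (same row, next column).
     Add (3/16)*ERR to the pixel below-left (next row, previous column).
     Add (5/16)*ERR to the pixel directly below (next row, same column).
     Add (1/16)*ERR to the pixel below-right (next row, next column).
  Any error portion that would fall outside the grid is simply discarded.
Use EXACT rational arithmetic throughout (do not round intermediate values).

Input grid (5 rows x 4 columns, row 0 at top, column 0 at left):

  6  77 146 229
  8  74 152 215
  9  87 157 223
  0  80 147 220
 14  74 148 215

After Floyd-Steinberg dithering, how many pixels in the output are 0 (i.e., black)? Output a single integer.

(0,0): OLD=6 → NEW=0, ERR=6
(0,1): OLD=637/8 → NEW=0, ERR=637/8
(0,2): OLD=23147/128 → NEW=255, ERR=-9493/128
(0,3): OLD=402541/2048 → NEW=255, ERR=-119699/2048
(1,0): OLD=3175/128 → NEW=0, ERR=3175/128
(1,1): OLD=98513/1024 → NEW=0, ERR=98513/1024
(1,2): OLD=5404453/32768 → NEW=255, ERR=-2951387/32768
(1,3): OLD=80056083/524288 → NEW=255, ERR=-53637357/524288
(2,0): OLD=569995/16384 → NEW=0, ERR=569995/16384
(2,1): OLD=61313705/524288 → NEW=0, ERR=61313705/524288
(2,2): OLD=174952877/1048576 → NEW=255, ERR=-92434003/1048576
(2,3): OLD=2463463193/16777216 → NEW=255, ERR=-1814726887/16777216
(3,0): OLD=275140315/8388608 → NEW=0, ERR=275140315/8388608
(3,1): OLD=15641918213/134217728 → NEW=0, ERR=15641918213/134217728
(3,2): OLD=338158625019/2147483648 → NEW=255, ERR=-209449705221/2147483648
(3,3): OLD=4742264458589/34359738368 → NEW=255, ERR=-4019468825251/34359738368
(4,0): OLD=99001750911/2147483648 → NEW=0, ERR=99001750911/2147483648
(4,1): OLD=1964536578813/17179869184 → NEW=0, ERR=1964536578813/17179869184
(4,2): OLD=84057320727901/549755813888 → NEW=255, ERR=-56130411813539/549755813888
(4,3): OLD=1123070486523291/8796093022208 → NEW=0, ERR=1123070486523291/8796093022208
Output grid:
  Row 0: ..##  (2 black, running=2)
  Row 1: ..##  (2 black, running=4)
  Row 2: ..##  (2 black, running=6)
  Row 3: ..##  (2 black, running=8)
  Row 4: ..#.  (3 black, running=11)

Answer: 11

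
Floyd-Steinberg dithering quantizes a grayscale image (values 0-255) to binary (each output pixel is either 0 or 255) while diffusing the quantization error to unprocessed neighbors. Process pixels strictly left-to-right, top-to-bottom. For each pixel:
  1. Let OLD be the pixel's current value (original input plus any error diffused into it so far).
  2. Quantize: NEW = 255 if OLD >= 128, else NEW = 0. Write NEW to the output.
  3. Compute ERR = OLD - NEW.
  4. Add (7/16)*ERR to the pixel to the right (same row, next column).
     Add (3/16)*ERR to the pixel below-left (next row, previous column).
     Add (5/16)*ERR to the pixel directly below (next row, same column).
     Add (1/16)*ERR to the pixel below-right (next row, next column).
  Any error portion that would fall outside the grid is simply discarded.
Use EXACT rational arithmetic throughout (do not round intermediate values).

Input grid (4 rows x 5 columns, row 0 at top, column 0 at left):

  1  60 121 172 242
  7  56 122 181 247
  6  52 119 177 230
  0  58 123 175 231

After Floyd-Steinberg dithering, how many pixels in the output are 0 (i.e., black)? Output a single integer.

Answer: 11

Derivation:
(0,0): OLD=1 → NEW=0, ERR=1
(0,1): OLD=967/16 → NEW=0, ERR=967/16
(0,2): OLD=37745/256 → NEW=255, ERR=-27535/256
(0,3): OLD=511767/4096 → NEW=0, ERR=511767/4096
(0,4): OLD=19442081/65536 → NEW=255, ERR=2730401/65536
(1,0): OLD=4773/256 → NEW=0, ERR=4773/256
(1,1): OLD=128899/2048 → NEW=0, ERR=128899/2048
(1,2): OLD=9380031/65536 → NEW=255, ERR=-7331649/65536
(1,3): OLD=45138579/262144 → NEW=255, ERR=-21708141/262144
(1,4): OLD=971397209/4194304 → NEW=255, ERR=-98150311/4194304
(2,0): OLD=774225/32768 → NEW=0, ERR=774225/32768
(2,1): OLD=65215883/1048576 → NEW=0, ERR=65215883/1048576
(2,2): OLD=1671966561/16777216 → NEW=0, ERR=1671966561/16777216
(2,3): OLD=49215530643/268435456 → NEW=255, ERR=-19235510637/268435456
(2,4): OLD=799556667717/4294967296 → NEW=255, ERR=-295659992763/4294967296
(3,0): OLD=319523649/16777216 → NEW=0, ERR=319523649/16777216
(3,1): OLD=14217747757/134217728 → NEW=0, ERR=14217747757/134217728
(3,2): OLD=820075505023/4294967296 → NEW=255, ERR=-275141155457/4294967296
(3,3): OLD=1012765368871/8589934592 → NEW=0, ERR=1012765368871/8589934592
(3,4): OLD=35265619566115/137438953472 → NEW=255, ERR=218686430755/137438953472
Output grid:
  Row 0: ..#.#  (3 black, running=3)
  Row 1: ..###  (2 black, running=5)
  Row 2: ...##  (3 black, running=8)
  Row 3: ..#.#  (3 black, running=11)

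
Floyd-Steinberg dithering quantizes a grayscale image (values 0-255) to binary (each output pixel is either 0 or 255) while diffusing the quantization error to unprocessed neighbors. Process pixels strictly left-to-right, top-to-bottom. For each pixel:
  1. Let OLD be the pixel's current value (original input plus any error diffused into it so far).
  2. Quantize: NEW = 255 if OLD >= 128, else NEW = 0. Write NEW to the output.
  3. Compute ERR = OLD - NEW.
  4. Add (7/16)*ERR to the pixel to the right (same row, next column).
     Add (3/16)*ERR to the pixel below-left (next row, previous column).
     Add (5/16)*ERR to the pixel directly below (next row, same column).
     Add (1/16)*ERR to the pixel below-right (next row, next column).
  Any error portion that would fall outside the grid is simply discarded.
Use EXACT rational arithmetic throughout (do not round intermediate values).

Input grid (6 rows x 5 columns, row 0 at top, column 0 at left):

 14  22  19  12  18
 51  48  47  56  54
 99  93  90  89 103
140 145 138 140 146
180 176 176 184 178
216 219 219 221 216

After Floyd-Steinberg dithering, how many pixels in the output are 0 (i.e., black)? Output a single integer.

(0,0): OLD=14 → NEW=0, ERR=14
(0,1): OLD=225/8 → NEW=0, ERR=225/8
(0,2): OLD=4007/128 → NEW=0, ERR=4007/128
(0,3): OLD=52625/2048 → NEW=0, ERR=52625/2048
(0,4): OLD=958199/32768 → NEW=0, ERR=958199/32768
(1,0): OLD=7763/128 → NEW=0, ERR=7763/128
(1,1): OLD=92229/1024 → NEW=0, ERR=92229/1024
(1,2): OLD=3367337/32768 → NEW=0, ERR=3367337/32768
(1,3): OLD=15260469/131072 → NEW=0, ERR=15260469/131072
(1,4): OLD=242601471/2097152 → NEW=0, ERR=242601471/2097152
(2,0): OLD=2209223/16384 → NEW=255, ERR=-1968697/16384
(2,1): OLD=48043005/524288 → NEW=0, ERR=48043005/524288
(2,2): OLD=1591009591/8388608 → NEW=255, ERR=-548085449/8388608
(2,3): OLD=16765385653/134217728 → NEW=0, ERR=16765385653/134217728
(2,4): OLD=431807706291/2147483648 → NEW=255, ERR=-115800623949/2147483648
(3,0): OLD=1003542615/8388608 → NEW=0, ERR=1003542615/8388608
(3,1): OLD=13838790027/67108864 → NEW=255, ERR=-3273970293/67108864
(3,2): OLD=269265489641/2147483648 → NEW=0, ERR=269265489641/2147483648
(3,3): OLD=943592613057/4294967296 → NEW=255, ERR=-151624047423/4294967296
(3,4): OLD=8350161372901/68719476736 → NEW=0, ERR=8350161372901/68719476736
(4,0): OLD=223593322041/1073741824 → NEW=255, ERR=-50210843079/1073741824
(4,1): OLD=5885230281145/34359738368 → NEW=255, ERR=-2876503002695/34359738368
(4,2): OLD=92847491468535/549755813888 → NEW=255, ERR=-47340241072905/549755813888
(4,3): OLD=1459395876522937/8796093022208 → NEW=255, ERR=-783607844140103/8796093022208
(4,4): OLD=24599595247801999/140737488355328 → NEW=255, ERR=-11288464282806641/140737488355328
(5,0): OLD=102084011899083/549755813888 → NEW=255, ERR=-38103720642357/549755813888
(5,1): OLD=630884706138145/4398046511104 → NEW=255, ERR=-490617154193375/4398046511104
(5,2): OLD=17078442204166953/140737488355328 → NEW=0, ERR=17078442204166953/140737488355328
(5,3): OLD=127130933039829159/562949953421312 → NEW=255, ERR=-16421305082605401/562949953421312
(5,4): OLD=1554685715764717053/9007199254740992 → NEW=255, ERR=-742150094194235907/9007199254740992
Output grid:
  Row 0: .....  (5 black, running=5)
  Row 1: .....  (5 black, running=10)
  Row 2: #.#.#  (2 black, running=12)
  Row 3: .#.#.  (3 black, running=15)
  Row 4: #####  (0 black, running=15)
  Row 5: ##.##  (1 black, running=16)

Answer: 16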